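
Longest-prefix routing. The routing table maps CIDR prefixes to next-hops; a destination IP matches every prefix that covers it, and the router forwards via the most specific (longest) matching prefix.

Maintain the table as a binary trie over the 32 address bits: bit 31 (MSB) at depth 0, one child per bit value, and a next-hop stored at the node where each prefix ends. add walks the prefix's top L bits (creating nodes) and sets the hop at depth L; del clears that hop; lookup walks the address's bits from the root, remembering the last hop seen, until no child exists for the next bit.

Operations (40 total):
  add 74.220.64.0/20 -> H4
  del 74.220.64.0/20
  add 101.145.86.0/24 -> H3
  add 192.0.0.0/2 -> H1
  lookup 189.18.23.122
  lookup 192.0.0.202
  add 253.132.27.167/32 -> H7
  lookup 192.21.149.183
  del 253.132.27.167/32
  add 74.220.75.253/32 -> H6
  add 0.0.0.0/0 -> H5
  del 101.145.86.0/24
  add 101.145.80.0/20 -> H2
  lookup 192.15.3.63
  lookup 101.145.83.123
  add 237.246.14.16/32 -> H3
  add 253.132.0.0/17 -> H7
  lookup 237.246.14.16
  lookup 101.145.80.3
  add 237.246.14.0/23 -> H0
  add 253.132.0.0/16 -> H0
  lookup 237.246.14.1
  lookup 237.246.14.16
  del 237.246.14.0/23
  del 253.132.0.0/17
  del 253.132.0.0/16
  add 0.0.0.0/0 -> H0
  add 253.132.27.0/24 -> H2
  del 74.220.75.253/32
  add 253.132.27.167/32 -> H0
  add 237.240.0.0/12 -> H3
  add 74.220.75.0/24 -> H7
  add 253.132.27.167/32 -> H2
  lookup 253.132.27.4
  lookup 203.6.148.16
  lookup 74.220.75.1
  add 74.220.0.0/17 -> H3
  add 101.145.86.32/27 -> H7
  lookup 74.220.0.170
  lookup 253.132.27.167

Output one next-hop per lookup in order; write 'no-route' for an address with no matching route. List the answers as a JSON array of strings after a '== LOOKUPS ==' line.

Apply in order:
  add 74.220.64.0/20 -> H4 at depth 20
  - 74.220.64.0/20 clear@20
  add 101.145.86.0/24 -> H3 at depth 24
  add 192.0.0.0/2 -> H1 at depth 2
  Q 189.18.23.122: descend 1 ; hops seen [∅] ; pick no-route
  Q 192.0.0.202: descend 11 ; hops seen [H1] ; pick H1
  add 253.132.27.167/32 -> H7 at depth 32
  Q 192.21.149.183: descend 11 ; hops seen [H1] ; pick H1
  - 253.132.27.167/32 clear@32
  add 74.220.75.253/32 -> H6 at depth 32
  add 0.0.0.0/0 -> H5 at depth 0
  - 101.145.86.0/24 clear@24
  add 101.145.80.0/20 -> H2 at depth 20
  Q 192.15.3.63: descend 11 ; hops seen [H5,H1] ; pick H1
  Q 101.145.83.123: descend 011001011001000101010 ; hops seen [H5,H2] ; pick H2
  add 237.246.14.16/32 -> H3 at depth 32
  add 253.132.0.0/17 -> H7 at depth 17
  Q 237.246.14.16: descend 11101101111101100000111000010000 ; hops seen [H5,H1,H3] ; pick H3
  Q 101.145.80.3: descend 011001011001000101010 ; hops seen [H5,H2] ; pick H2
  add 237.246.14.0/23 -> H0 at depth 23
  add 253.132.0.0/16 -> H0 at depth 16
  Q 237.246.14.1: descend 111011011111011000001110000 ; hops seen [H5,H1,H0] ; pick H0
  Q 237.246.14.16: descend 11101101111101100000111000010000 ; hops seen [H5,H1,H0,H3] ; pick H3
  - 237.246.14.0/23 clear@23
  - 253.132.0.0/17 clear@17
  - 253.132.0.0/16 clear@16
  add 0.0.0.0/0 -> H0 at depth 0
  add 253.132.27.0/24 -> H2 at depth 24
  - 74.220.75.253/32 clear@32
  add 253.132.27.167/32 -> H0 at depth 32
  add 237.240.0.0/12 -> H3 at depth 12
  add 74.220.75.0/24 -> H7 at depth 24
  add 253.132.27.167/32 -> H2 at depth 32
  Q 253.132.27.4: descend 111111011000010000011011 ; hops seen [H0,H1,H2] ; pick H2
  Q 203.6.148.16: descend 11 ; hops seen [H0,H1] ; pick H1
  Q 74.220.75.1: descend 010010101101110001001011 ; hops seen [H0,H7] ; pick H7
  add 74.220.0.0/17 -> H3 at depth 17
  add 101.145.86.32/27 -> H7 at depth 27
  Q 74.220.0.170: descend 01001010110111000 ; hops seen [H0,H3] ; pick H3
  Q 253.132.27.167: descend 11111101100001000001101110100111 ; hops seen [H0,H1,H2,H2] ; pick H2

== LOOKUPS ==
["no-route","H1","H1","H1","H2","H3","H2","H0","H3","H2","H1","H7","H3","H2"]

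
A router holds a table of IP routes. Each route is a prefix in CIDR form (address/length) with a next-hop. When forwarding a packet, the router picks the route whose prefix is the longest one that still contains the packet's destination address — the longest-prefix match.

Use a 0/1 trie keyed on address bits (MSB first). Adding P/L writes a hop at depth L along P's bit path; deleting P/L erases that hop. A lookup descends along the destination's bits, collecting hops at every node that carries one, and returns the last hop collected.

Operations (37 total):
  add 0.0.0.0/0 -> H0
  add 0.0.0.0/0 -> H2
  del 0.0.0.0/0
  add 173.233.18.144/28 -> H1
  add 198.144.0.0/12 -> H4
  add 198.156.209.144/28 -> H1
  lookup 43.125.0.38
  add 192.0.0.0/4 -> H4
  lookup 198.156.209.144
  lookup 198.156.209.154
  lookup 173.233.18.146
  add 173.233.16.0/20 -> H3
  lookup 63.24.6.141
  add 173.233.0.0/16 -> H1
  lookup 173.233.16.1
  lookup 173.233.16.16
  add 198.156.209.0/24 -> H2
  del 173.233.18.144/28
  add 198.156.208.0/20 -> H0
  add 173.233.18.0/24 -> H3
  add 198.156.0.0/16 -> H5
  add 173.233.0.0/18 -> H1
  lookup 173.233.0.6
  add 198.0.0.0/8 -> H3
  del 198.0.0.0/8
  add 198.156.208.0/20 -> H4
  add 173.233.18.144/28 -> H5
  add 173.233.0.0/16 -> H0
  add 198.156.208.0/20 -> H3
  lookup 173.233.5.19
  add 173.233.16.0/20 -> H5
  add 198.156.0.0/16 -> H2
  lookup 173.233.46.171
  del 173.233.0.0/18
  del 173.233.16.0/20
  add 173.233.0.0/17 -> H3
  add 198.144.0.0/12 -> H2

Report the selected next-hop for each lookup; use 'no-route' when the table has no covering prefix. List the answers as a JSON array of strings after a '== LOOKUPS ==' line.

Trace:
  + 0.0.0.0/0 (H0) depth=0
  + 0.0.0.0/0 (H2) depth=0
  del 0.0.0.0/0 (clear depth 0)
  + 173.233.18.144/28 (H1) depth=28
  + 198.144.0.0/12 (H4) depth=12
  + 198.156.209.144/28 (H1) depth=28
  ? 43.125.0.38  path d0:-  best=no-route
  + 192.0.0.0/4 (H4) depth=4
  ? 198.156.209.144  path d0:-→d1:-→d2:-→d3:-→d4:H4→d5:-→d6:-→d7:-→d8:-→d9:-→d10:-→d11:-→d12:H4→d13:-→d14:-→d15:-→d16:-→d17:-→d18:-→d19:-→d20:-→d21:-→d22:-→d23:-→d24:-→d25:-→d26:-→d27:-→d28:H1  best=H1
  ? 198.156.209.154  path d0:-→d1:-→d2:-→d3:-→d4:H4→d5:-→d6:-→d7:-→d8:-→d9:-→d10:-→d11:-→d12:H4→d13:-→d14:-→d15:-→d16:-→d17:-→d18:-→d19:-→d20:-→d21:-→d22:-→d23:-→d24:-→d25:-→d26:-→d27:-→d28:H1  best=H1
  ? 173.233.18.146  path d0:-→d1:-→d2:-→d3:-→d4:-→d5:-→d6:-→d7:-→d8:-→d9:-→d10:-→d11:-→d12:-→d13:-→d14:-→d15:-→d16:-→d17:-→d18:-→d19:-→d20:-→d21:-→d22:-→d23:-→d24:-→d25:-→d26:-→d27:-→d28:H1  best=H1
  + 173.233.16.0/20 (H3) depth=20
  ? 63.24.6.141  path d0:-  best=no-route
  + 173.233.0.0/16 (H1) depth=16
  ? 173.233.16.1  path d0:-→d1:-→d2:-→d3:-→d4:-→d5:-→d6:-→d7:-→d8:-→d9:-→d10:-→d11:-→d12:-→d13:-→d14:-→d15:-→d16:H1→d17:-→d18:-→d19:-→d20:H3→d21:-→d22:-  best=H3
  ? 173.233.16.16  path d0:-→d1:-→d2:-→d3:-→d4:-→d5:-→d6:-→d7:-→d8:-→d9:-→d10:-→d11:-→d12:-→d13:-→d14:-→d15:-→d16:H1→d17:-→d18:-→d19:-→d20:H3→d21:-→d22:-  best=H3
  + 198.156.209.0/24 (H2) depth=24
  del 173.233.18.144/28 (clear depth 28)
  + 198.156.208.0/20 (H0) depth=20
  + 173.233.18.0/24 (H3) depth=24
  + 198.156.0.0/16 (H5) depth=16
  + 173.233.0.0/18 (H1) depth=18
  ? 173.233.0.6  path d0:-→d1:-→d2:-→d3:-→d4:-→d5:-→d6:-→d7:-→d8:-→d9:-→d10:-→d11:-→d12:-→d13:-→d14:-→d15:-→d16:H1→d17:-→d18:H1→d19:-  best=H1
  + 198.0.0.0/8 (H3) depth=8
  del 198.0.0.0/8 (clear depth 8)
  + 198.156.208.0/20 (H4) depth=20
  + 173.233.18.144/28 (H5) depth=28
  + 173.233.0.0/16 (H0) depth=16
  + 198.156.208.0/20 (H3) depth=20
  ? 173.233.5.19  path d0:-→d1:-→d2:-→d3:-→d4:-→d5:-→d6:-→d7:-→d8:-→d9:-→d10:-→d11:-→d12:-→d13:-→d14:-→d15:-→d16:H0→d17:-→d18:H1→d19:-  best=H1
  + 173.233.16.0/20 (H5) depth=20
  + 198.156.0.0/16 (H2) depth=16
  ? 173.233.46.171  path d0:-→d1:-→d2:-→d3:-→d4:-→d5:-→d6:-→d7:-→d8:-→d9:-→d10:-→d11:-→d12:-→d13:-→d14:-→d15:-→d16:H0→d17:-→d18:H1  best=H1
  del 173.233.0.0/18 (clear depth 18)
  del 173.233.16.0/20 (clear depth 20)
  + 173.233.0.0/17 (H3) depth=17
  + 198.144.0.0/12 (H2) depth=12

== LOOKUPS ==
["no-route","H1","H1","H1","no-route","H3","H3","H1","H1","H1"]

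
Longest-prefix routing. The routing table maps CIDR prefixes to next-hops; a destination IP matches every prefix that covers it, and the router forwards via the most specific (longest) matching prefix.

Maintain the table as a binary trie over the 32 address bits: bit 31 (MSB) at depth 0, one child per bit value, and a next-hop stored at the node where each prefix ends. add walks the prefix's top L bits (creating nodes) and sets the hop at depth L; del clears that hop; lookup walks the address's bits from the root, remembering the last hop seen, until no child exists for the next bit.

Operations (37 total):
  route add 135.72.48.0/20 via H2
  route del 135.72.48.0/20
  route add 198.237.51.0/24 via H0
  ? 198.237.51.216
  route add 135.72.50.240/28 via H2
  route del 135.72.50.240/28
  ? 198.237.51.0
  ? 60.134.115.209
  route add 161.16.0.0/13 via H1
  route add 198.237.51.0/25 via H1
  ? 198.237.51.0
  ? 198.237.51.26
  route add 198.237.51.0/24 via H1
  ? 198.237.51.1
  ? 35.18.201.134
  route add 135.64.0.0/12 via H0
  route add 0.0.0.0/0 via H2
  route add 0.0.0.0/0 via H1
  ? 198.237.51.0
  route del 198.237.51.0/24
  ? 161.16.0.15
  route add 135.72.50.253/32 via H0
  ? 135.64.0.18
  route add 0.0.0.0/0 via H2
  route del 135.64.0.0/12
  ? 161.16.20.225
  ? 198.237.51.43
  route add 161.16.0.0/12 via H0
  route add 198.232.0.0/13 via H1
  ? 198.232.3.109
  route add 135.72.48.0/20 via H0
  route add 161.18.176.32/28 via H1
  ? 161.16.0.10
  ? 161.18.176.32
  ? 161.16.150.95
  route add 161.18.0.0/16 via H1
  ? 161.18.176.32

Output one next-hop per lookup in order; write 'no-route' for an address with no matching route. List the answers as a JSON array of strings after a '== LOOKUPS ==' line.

Trace:
  add 135.72.48.0/20 -> H2 at depth 20
  del 135.72.48.0/20 (clear depth 20)
  add 198.237.51.0/24 -> H0 at depth 24
  lookup 198.237.51.216: bits 110001101110110100110011 walk d0:-→d1:-→d2:-→d3:-→d4:-→d5:-→d6:-→d7:-→d8:-→d9:-→d10:-→d11:-→d12:-→d13:-→d14:-→d15:-→d16:-→d17:-→d18:-→d19:-→d20:-→d21:-→d22:-→d23:-→d24:H0 -> H0
  add 135.72.50.240/28 -> H2 at depth 28
  del 135.72.50.240/28 (clear depth 28)
  lookup 198.237.51.0: bits 110001101110110100110011 walk d0:-→d1:-→d2:-→d3:-→d4:-→d5:-→d6:-→d7:-→d8:-→d9:-→d10:-→d11:-→d12:-→d13:-→d14:-→d15:-→d16:-→d17:-→d18:-→d19:-→d20:-→d21:-→d22:-→d23:-→d24:H0 -> H0
  lookup 60.134.115.209: bits ε walk d0:- -> no-route
  add 161.16.0.0/13 -> H1 at depth 13
  add 198.237.51.0/25 -> H1 at depth 25
  lookup 198.237.51.0: bits 1100011011101101001100110 walk d0:-→d1:-→d2:-→d3:-→d4:-→d5:-→d6:-→d7:-→d8:-→d9:-→d10:-→d11:-→d12:-→d13:-→d14:-→d15:-→d16:-→d17:-→d18:-→d19:-→d20:-→d21:-→d22:-→d23:-→d24:H0→d25:H1 -> H1
  lookup 198.237.51.26: bits 1100011011101101001100110 walk d0:-→d1:-→d2:-→d3:-→d4:-→d5:-→d6:-→d7:-→d8:-→d9:-→d10:-→d11:-→d12:-→d13:-→d14:-→d15:-→d16:-→d17:-→d18:-→d19:-→d20:-→d21:-→d22:-→d23:-→d24:H0→d25:H1 -> H1
  add 198.237.51.0/24 -> H1 at depth 24
  lookup 198.237.51.1: bits 1100011011101101001100110 walk d0:-→d1:-→d2:-→d3:-→d4:-→d5:-→d6:-→d7:-→d8:-→d9:-→d10:-→d11:-→d12:-→d13:-→d14:-→d15:-→d16:-→d17:-→d18:-→d19:-→d20:-→d21:-→d22:-→d23:-→d24:H1→d25:H1 -> H1
  lookup 35.18.201.134: bits ε walk d0:- -> no-route
  add 135.64.0.0/12 -> H0 at depth 12
  add 0.0.0.0/0 -> H2 at depth 0
  add 0.0.0.0/0 -> H1 at depth 0
  lookup 198.237.51.0: bits 1100011011101101001100110 walk d0:H1→d1:-→d2:-→d3:-→d4:-→d5:-→d6:-→d7:-→d8:-→d9:-→d10:-→d11:-→d12:-→d13:-→d14:-→d15:-→d16:-→d17:-→d18:-→d19:-→d20:-→d21:-→d22:-→d23:-→d24:H1→d25:H1 -> H1
  del 198.237.51.0/24 (clear depth 24)
  lookup 161.16.0.15: bits 1010000100010 walk d0:H1→d1:-→d2:-→d3:-→d4:-→d5:-→d6:-→d7:-→d8:-→d9:-→d10:-→d11:-→d12:-→d13:H1 -> H1
  add 135.72.50.253/32 -> H0 at depth 32
  lookup 135.64.0.18: bits 100001110100 walk d0:H1→d1:-→d2:-→d3:-→d4:-→d5:-→d6:-→d7:-→d8:-→d9:-→d10:-→d11:-→d12:H0 -> H0
  add 0.0.0.0/0 -> H2 at depth 0
  del 135.64.0.0/12 (clear depth 12)
  lookup 161.16.20.225: bits 1010000100010 walk d0:H2→d1:-→d2:-→d3:-→d4:-→d5:-→d6:-→d7:-→d8:-→d9:-→d10:-→d11:-→d12:-→d13:H1 -> H1
  lookup 198.237.51.43: bits 1100011011101101001100110 walk d0:H2→d1:-→d2:-→d3:-→d4:-→d5:-→d6:-→d7:-→d8:-→d9:-→d10:-→d11:-→d12:-→d13:-→d14:-→d15:-→d16:-→d17:-→d18:-→d19:-→d20:-→d21:-→d22:-→d23:-→d24:-→d25:H1 -> H1
  add 161.16.0.0/12 -> H0 at depth 12
  add 198.232.0.0/13 -> H1 at depth 13
  lookup 198.232.3.109: bits 1100011011101 walk d0:H2→d1:-→d2:-→d3:-→d4:-→d5:-→d6:-→d7:-→d8:-→d9:-→d10:-→d11:-→d12:-→d13:H1 -> H1
  add 135.72.48.0/20 -> H0 at depth 20
  add 161.18.176.32/28 -> H1 at depth 28
  lookup 161.16.0.10: bits 10100001000100 walk d0:H2→d1:-→d2:-→d3:-→d4:-→d5:-→d6:-→d7:-→d8:-→d9:-→d10:-→d11:-→d12:H0→d13:H1→d14:- -> H1
  lookup 161.18.176.32: bits 1010000100010010101100000010 walk d0:H2→d1:-→d2:-→d3:-→d4:-→d5:-→d6:-→d7:-→d8:-→d9:-→d10:-→d11:-→d12:H0→d13:H1→d14:-→d15:-→d16:-→d17:-→d18:-→d19:-→d20:-→d21:-→d22:-→d23:-→d24:-→d25:-→d26:-→d27:-→d28:H1 -> H1
  lookup 161.16.150.95: bits 10100001000100 walk d0:H2→d1:-→d2:-→d3:-→d4:-→d5:-→d6:-→d7:-→d8:-→d9:-→d10:-→d11:-→d12:H0→d13:H1→d14:- -> H1
  add 161.18.0.0/16 -> H1 at depth 16
  lookup 161.18.176.32: bits 1010000100010010101100000010 walk d0:H2→d1:-→d2:-→d3:-→d4:-→d5:-→d6:-→d7:-→d8:-→d9:-→d10:-→d11:-→d12:H0→d13:H1→d14:-→d15:-→d16:H1→d17:-→d18:-→d19:-→d20:-→d21:-→d22:-→d23:-→d24:-→d25:-→d26:-→d27:-→d28:H1 -> H1

== LOOKUPS ==
["H0","H0","no-route","H1","H1","H1","no-route","H1","H1","H0","H1","H1","H1","H1","H1","H1","H1"]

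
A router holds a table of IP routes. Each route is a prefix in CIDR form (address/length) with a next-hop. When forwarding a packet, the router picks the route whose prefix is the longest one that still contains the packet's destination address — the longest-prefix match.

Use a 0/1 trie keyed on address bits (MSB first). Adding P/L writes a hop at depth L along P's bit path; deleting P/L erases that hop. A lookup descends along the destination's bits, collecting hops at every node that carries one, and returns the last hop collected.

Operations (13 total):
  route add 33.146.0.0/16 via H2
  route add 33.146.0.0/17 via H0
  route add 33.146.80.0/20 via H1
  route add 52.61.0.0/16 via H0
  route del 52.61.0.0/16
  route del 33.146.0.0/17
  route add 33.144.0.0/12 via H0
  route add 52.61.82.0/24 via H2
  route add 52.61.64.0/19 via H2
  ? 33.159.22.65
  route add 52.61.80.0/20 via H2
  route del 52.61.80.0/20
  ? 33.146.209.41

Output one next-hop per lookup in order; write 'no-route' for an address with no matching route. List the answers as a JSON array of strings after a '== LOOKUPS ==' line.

Process each operation:
  + 33.146.0.0/16 (H2) depth=16
  + 33.146.0.0/17 (H0) depth=17
  + 33.146.80.0/20 (H1) depth=20
  + 52.61.0.0/16 (H0) depth=16
  del 52.61.0.0/16 (clear depth 16)
  del 33.146.0.0/17 (clear depth 17)
  + 33.144.0.0/12 (H0) depth=12
  + 52.61.82.0/24 (H2) depth=24
  + 52.61.64.0/19 (H2) depth=19
  Q 33.159.22.65: descend 001000011001 ; hops seen [H0] ; pick H0
  + 52.61.80.0/20 (H2) depth=20
  del 52.61.80.0/20 (clear depth 20)
  Q 33.146.209.41: descend 0010000110010010 ; hops seen [H0,H2] ; pick H2

== LOOKUPS ==
["H0","H2"]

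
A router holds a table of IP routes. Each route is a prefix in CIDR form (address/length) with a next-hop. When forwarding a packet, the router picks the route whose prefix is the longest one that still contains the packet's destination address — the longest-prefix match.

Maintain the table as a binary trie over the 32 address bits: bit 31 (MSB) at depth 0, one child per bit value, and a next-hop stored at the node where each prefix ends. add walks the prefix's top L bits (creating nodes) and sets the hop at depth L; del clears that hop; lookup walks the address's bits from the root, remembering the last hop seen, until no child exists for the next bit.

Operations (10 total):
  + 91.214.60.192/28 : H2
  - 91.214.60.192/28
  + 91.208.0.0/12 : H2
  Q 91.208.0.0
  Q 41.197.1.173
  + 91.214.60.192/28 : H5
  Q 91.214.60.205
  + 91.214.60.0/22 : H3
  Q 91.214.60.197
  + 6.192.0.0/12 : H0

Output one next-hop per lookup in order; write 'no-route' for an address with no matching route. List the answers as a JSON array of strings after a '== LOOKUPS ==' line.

Trace:
  + 91.214.60.192/28 (H2) depth=28
  - 91.214.60.192/28 clear@28
  + 91.208.0.0/12 (H2) depth=12
  Q 91.208.0.0: descend 0101101111010 ; hops seen [H2] ; pick H2
  Q 41.197.1.173: descend 0 ; hops seen [∅] ; pick no-route
  + 91.214.60.192/28 (H5) depth=28
  Q 91.214.60.205: descend 0101101111010110001111001100 ; hops seen [H2,H5] ; pick H5
  + 91.214.60.0/22 (H3) depth=22
  Q 91.214.60.197: descend 0101101111010110001111001100 ; hops seen [H2,H3,H5] ; pick H5
  + 6.192.0.0/12 (H0) depth=12

== LOOKUPS ==
["H2","no-route","H5","H5"]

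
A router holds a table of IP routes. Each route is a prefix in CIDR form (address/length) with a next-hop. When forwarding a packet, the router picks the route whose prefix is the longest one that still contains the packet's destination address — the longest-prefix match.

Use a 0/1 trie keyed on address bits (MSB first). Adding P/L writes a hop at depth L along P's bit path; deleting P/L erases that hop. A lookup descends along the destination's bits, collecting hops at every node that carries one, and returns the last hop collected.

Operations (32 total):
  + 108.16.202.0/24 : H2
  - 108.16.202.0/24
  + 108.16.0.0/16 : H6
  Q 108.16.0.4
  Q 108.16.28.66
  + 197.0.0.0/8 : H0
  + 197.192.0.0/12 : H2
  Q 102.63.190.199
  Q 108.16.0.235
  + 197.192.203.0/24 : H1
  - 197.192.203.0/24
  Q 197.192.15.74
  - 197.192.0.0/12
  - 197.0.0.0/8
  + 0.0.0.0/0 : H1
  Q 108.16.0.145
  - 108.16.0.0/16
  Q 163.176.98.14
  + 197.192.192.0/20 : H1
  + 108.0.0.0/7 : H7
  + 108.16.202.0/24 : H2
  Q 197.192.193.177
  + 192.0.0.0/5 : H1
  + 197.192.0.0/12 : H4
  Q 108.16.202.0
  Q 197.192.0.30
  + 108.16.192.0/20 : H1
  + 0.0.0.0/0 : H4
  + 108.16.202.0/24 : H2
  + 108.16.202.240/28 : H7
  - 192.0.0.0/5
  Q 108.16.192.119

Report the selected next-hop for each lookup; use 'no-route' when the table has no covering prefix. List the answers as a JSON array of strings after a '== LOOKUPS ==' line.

Apply in order:
  + 108.16.202.0/24 (H2) depth=24
  del 108.16.202.0/24 (clear depth 24)
  + 108.16.0.0/16 (H6) depth=16
  Q 108.16.0.4: descend 0110110000010000 ; hops seen [H6] ; pick H6
  Q 108.16.28.66: descend 0110110000010000 ; hops seen [H6] ; pick H6
  + 197.0.0.0/8 (H0) depth=8
  + 197.192.0.0/12 (H2) depth=12
  Q 102.63.190.199: descend 0110 ; hops seen [∅] ; pick no-route
  Q 108.16.0.235: descend 0110110000010000 ; hops seen [H6] ; pick H6
  + 197.192.203.0/24 (H1) depth=24
  del 197.192.203.0/24 (clear depth 24)
  Q 197.192.15.74: descend 1100010111000000 ; hops seen [H0,H2] ; pick H2
  del 197.192.0.0/12 (clear depth 12)
  del 197.0.0.0/8 (clear depth 8)
  + 0.0.0.0/0 (H1) depth=0
  Q 108.16.0.145: descend 0110110000010000 ; hops seen [H1,H6] ; pick H6
  del 108.16.0.0/16 (clear depth 16)
  Q 163.176.98.14: descend 1 ; hops seen [H1] ; pick H1
  + 197.192.192.0/20 (H1) depth=20
  + 108.0.0.0/7 (H7) depth=7
  + 108.16.202.0/24 (H2) depth=24
  Q 197.192.193.177: descend 11000101110000001100 ; hops seen [H1,H1] ; pick H1
  + 192.0.0.0/5 (H1) depth=5
  + 197.192.0.0/12 (H4) depth=12
  Q 108.16.202.0: descend 011011000001000011001010 ; hops seen [H1,H7,H2] ; pick H2
  Q 197.192.0.30: descend 1100010111000000 ; hops seen [H1,H1,H4] ; pick H4
  + 108.16.192.0/20 (H1) depth=20
  + 0.0.0.0/0 (H4) depth=0
  + 108.16.202.0/24 (H2) depth=24
  + 108.16.202.240/28 (H7) depth=28
  del 192.0.0.0/5 (clear depth 5)
  Q 108.16.192.119: descend 01101100000100001100 ; hops seen [H4,H7,H1] ; pick H1

== LOOKUPS ==
["H6","H6","no-route","H6","H2","H6","H1","H1","H2","H4","H1"]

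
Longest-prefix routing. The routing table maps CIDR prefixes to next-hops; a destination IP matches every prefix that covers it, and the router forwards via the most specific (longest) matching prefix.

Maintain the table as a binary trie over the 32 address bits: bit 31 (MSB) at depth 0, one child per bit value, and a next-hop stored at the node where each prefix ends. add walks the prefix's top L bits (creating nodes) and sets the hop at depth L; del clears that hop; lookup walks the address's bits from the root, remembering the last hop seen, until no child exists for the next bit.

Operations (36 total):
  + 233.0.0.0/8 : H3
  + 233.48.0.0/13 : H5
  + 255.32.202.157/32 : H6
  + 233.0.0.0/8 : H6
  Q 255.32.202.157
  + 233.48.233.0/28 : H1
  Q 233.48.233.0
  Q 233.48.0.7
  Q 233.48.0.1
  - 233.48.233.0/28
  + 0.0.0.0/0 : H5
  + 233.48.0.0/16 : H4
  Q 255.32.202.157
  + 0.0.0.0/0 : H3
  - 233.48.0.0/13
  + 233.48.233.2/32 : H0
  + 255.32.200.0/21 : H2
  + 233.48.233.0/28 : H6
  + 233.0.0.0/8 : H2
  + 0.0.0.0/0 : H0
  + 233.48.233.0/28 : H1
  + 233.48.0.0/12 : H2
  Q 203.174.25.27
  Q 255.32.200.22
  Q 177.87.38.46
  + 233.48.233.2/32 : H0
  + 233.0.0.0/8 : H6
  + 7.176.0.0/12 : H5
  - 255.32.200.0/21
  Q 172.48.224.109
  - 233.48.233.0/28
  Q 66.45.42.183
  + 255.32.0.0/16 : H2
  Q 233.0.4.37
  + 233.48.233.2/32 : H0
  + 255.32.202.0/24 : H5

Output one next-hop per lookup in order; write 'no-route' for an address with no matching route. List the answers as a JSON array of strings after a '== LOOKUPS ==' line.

Process each operation:
  add 233.0.0.0/8 -> H3 at depth 8
  add 233.48.0.0/13 -> H5 at depth 13
  add 255.32.202.157/32 -> H6 at depth 32
  add 233.0.0.0/8 -> H6 at depth 8
  Q 255.32.202.157: descend 11111111001000001100101010011101 ; hops seen [H6] ; pick H6
  add 233.48.233.0/28 -> H1 at depth 28
  Q 233.48.233.0: descend 1110100100110000111010010000 ; hops seen [H6,H5,H1] ; pick H1
  Q 233.48.0.7: descend 1110100100110000 ; hops seen [H6,H5] ; pick H5
  Q 233.48.0.1: descend 1110100100110000 ; hops seen [H6,H5] ; pick H5
  - 233.48.233.0/28 clear@28
  add 0.0.0.0/0 -> H5 at depth 0
  add 233.48.0.0/16 -> H4 at depth 16
  Q 255.32.202.157: descend 11111111001000001100101010011101 ; hops seen [H5,H6] ; pick H6
  add 0.0.0.0/0 -> H3 at depth 0
  - 233.48.0.0/13 clear@13
  add 233.48.233.2/32 -> H0 at depth 32
  add 255.32.200.0/21 -> H2 at depth 21
  add 233.48.233.0/28 -> H6 at depth 28
  add 233.0.0.0/8 -> H2 at depth 8
  add 0.0.0.0/0 -> H0 at depth 0
  add 233.48.233.0/28 -> H1 at depth 28
  add 233.48.0.0/12 -> H2 at depth 12
  Q 203.174.25.27: descend 11 ; hops seen [H0] ; pick H0
  Q 255.32.200.22: descend 1111111100100000110010 ; hops seen [H0,H2] ; pick H2
  Q 177.87.38.46: descend 1 ; hops seen [H0] ; pick H0
  add 233.48.233.2/32 -> H0 at depth 32
  add 233.0.0.0/8 -> H6 at depth 8
  add 7.176.0.0/12 -> H5 at depth 12
  - 255.32.200.0/21 clear@21
  Q 172.48.224.109: descend 1 ; hops seen [H0] ; pick H0
  - 233.48.233.0/28 clear@28
  Q 66.45.42.183: descend 0 ; hops seen [H0] ; pick H0
  add 255.32.0.0/16 -> H2 at depth 16
  Q 233.0.4.37: descend 1110100100 ; hops seen [H0,H6] ; pick H6
  add 233.48.233.2/32 -> H0 at depth 32
  add 255.32.202.0/24 -> H5 at depth 24

== LOOKUPS ==
["H6","H1","H5","H5","H6","H0","H2","H0","H0","H0","H6"]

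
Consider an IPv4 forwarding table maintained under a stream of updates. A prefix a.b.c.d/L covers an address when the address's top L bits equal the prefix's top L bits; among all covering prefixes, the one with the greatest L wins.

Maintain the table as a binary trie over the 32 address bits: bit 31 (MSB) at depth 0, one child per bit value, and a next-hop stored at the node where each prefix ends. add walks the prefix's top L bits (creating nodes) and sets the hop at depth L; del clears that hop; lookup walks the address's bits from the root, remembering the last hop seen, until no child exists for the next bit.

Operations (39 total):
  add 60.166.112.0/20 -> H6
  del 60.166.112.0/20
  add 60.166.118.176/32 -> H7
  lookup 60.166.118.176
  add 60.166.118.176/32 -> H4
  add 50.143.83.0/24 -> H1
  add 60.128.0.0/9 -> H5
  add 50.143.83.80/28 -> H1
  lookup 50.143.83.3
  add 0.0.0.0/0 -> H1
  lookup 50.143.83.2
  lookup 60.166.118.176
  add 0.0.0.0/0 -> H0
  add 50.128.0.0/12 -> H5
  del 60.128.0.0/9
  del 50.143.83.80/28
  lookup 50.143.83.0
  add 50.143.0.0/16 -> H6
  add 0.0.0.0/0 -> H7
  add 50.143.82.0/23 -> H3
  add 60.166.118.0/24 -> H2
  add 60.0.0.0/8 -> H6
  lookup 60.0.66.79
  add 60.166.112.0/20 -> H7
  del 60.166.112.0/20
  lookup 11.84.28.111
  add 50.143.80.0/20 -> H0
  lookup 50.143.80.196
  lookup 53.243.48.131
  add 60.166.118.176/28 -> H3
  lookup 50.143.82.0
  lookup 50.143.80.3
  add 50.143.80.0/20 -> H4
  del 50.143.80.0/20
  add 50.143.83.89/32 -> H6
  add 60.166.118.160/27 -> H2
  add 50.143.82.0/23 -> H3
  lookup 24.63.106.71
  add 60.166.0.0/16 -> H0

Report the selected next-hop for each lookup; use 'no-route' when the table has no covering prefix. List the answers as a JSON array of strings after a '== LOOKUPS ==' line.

Process each operation:
  + 60.166.112.0/20 (H6) depth=20
  del 60.166.112.0/20 (clear depth 20)
  + 60.166.118.176/32 (H7) depth=32
  Q 60.166.118.176: descend 00111100101001100111011010110000 ; hops seen [H7] ; pick H7
  + 60.166.118.176/32 (H4) depth=32
  + 50.143.83.0/24 (H1) depth=24
  + 60.128.0.0/9 (H5) depth=9
  + 50.143.83.80/28 (H1) depth=28
  Q 50.143.83.3: descend 0011001010001111010100110 ; hops seen [H1] ; pick H1
  + 0.0.0.0/0 (H1) depth=0
  Q 50.143.83.2: descend 0011001010001111010100110 ; hops seen [H1,H1] ; pick H1
  Q 60.166.118.176: descend 00111100101001100111011010110000 ; hops seen [H1,H5,H4] ; pick H4
  + 0.0.0.0/0 (H0) depth=0
  + 50.128.0.0/12 (H5) depth=12
  del 60.128.0.0/9 (clear depth 9)
  del 50.143.83.80/28 (clear depth 28)
  Q 50.143.83.0: descend 0011001010001111010100110 ; hops seen [H0,H5,H1] ; pick H1
  + 50.143.0.0/16 (H6) depth=16
  + 0.0.0.0/0 (H7) depth=0
  + 50.143.82.0/23 (H3) depth=23
  + 60.166.118.0/24 (H2) depth=24
  + 60.0.0.0/8 (H6) depth=8
  Q 60.0.66.79: descend 00111100 ; hops seen [H7,H6] ; pick H6
  + 60.166.112.0/20 (H7) depth=20
  del 60.166.112.0/20 (clear depth 20)
  Q 11.84.28.111: descend 00 ; hops seen [H7] ; pick H7
  + 50.143.80.0/20 (H0) depth=20
  Q 50.143.80.196: descend 0011001010001111010100 ; hops seen [H7,H5,H6,H0] ; pick H0
  Q 53.243.48.131: descend 00110 ; hops seen [H7] ; pick H7
  + 60.166.118.176/28 (H3) depth=28
  Q 50.143.82.0: descend 00110010100011110101001 ; hops seen [H7,H5,H6,H0,H3] ; pick H3
  Q 50.143.80.3: descend 0011001010001111010100 ; hops seen [H7,H5,H6,H0] ; pick H0
  + 50.143.80.0/20 (H4) depth=20
  del 50.143.80.0/20 (clear depth 20)
  + 50.143.83.89/32 (H6) depth=32
  + 60.166.118.160/27 (H2) depth=27
  + 50.143.82.0/23 (H3) depth=23
  Q 24.63.106.71: descend 00 ; hops seen [H7] ; pick H7
  + 60.166.0.0/16 (H0) depth=16

== LOOKUPS ==
["H7","H1","H1","H4","H1","H6","H7","H0","H7","H3","H0","H7"]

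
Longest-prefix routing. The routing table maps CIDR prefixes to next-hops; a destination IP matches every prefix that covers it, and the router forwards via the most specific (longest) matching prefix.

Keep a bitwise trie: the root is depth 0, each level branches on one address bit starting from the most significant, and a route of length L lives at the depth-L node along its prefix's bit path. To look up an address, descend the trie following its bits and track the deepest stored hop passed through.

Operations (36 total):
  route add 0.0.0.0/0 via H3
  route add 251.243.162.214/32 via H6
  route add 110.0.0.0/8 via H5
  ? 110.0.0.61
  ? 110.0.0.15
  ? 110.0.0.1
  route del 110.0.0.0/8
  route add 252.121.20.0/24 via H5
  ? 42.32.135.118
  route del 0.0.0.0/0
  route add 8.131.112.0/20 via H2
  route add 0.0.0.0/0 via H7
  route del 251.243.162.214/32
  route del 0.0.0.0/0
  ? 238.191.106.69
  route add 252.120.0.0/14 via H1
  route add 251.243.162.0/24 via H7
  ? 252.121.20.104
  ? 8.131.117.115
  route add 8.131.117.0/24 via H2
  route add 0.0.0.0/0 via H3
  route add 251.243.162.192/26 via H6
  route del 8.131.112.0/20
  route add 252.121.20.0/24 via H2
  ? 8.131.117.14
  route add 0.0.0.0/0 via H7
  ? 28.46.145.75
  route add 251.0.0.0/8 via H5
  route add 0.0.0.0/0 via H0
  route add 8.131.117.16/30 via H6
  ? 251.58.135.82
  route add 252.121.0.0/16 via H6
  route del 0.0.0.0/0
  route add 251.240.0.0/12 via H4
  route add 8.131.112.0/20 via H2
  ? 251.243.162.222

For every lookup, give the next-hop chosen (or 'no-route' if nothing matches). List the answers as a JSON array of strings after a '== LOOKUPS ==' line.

Apply in order:
  add 0.0.0.0/0 -> H3 at depth 0
  add 251.243.162.214/32 -> H6 at depth 32
  add 110.0.0.0/8 -> H5 at depth 8
  Q 110.0.0.61: descend 01101110 ; hops seen [H3,H5] ; pick H5
  Q 110.0.0.15: descend 01101110 ; hops seen [H3,H5] ; pick H5
  Q 110.0.0.1: descend 01101110 ; hops seen [H3,H5] ; pick H5
  - 110.0.0.0/8 clear@8
  add 252.121.20.0/24 -> H5 at depth 24
  Q 42.32.135.118: descend 0 ; hops seen [H3] ; pick H3
  - 0.0.0.0/0 clear@0
  add 8.131.112.0/20 -> H2 at depth 20
  add 0.0.0.0/0 -> H7 at depth 0
  - 251.243.162.214/32 clear@32
  - 0.0.0.0/0 clear@0
  Q 238.191.106.69: descend 111 ; hops seen [∅] ; pick no-route
  add 252.120.0.0/14 -> H1 at depth 14
  add 251.243.162.0/24 -> H7 at depth 24
  Q 252.121.20.104: descend 111111000111100100010100 ; hops seen [H1,H5] ; pick H5
  Q 8.131.117.115: descend 00001000100000110111 ; hops seen [H2] ; pick H2
  add 8.131.117.0/24 -> H2 at depth 24
  add 0.0.0.0/0 -> H3 at depth 0
  add 251.243.162.192/26 -> H6 at depth 26
  - 8.131.112.0/20 clear@20
  add 252.121.20.0/24 -> H2 at depth 24
  Q 8.131.117.14: descend 000010001000001101110101 ; hops seen [H3,H2] ; pick H2
  add 0.0.0.0/0 -> H7 at depth 0
  Q 28.46.145.75: descend 000 ; hops seen [H7] ; pick H7
  add 251.0.0.0/8 -> H5 at depth 8
  add 0.0.0.0/0 -> H0 at depth 0
  add 8.131.117.16/30 -> H6 at depth 30
  Q 251.58.135.82: descend 11111011 ; hops seen [H0,H5] ; pick H5
  add 252.121.0.0/16 -> H6 at depth 16
  - 0.0.0.0/0 clear@0
  add 251.240.0.0/12 -> H4 at depth 12
  add 8.131.112.0/20 -> H2 at depth 20
  Q 251.243.162.222: descend 1111101111110011101000101101 ; hops seen [H5,H4,H7,H6] ; pick H6

== LOOKUPS ==
["H5","H5","H5","H3","no-route","H5","H2","H2","H7","H5","H6"]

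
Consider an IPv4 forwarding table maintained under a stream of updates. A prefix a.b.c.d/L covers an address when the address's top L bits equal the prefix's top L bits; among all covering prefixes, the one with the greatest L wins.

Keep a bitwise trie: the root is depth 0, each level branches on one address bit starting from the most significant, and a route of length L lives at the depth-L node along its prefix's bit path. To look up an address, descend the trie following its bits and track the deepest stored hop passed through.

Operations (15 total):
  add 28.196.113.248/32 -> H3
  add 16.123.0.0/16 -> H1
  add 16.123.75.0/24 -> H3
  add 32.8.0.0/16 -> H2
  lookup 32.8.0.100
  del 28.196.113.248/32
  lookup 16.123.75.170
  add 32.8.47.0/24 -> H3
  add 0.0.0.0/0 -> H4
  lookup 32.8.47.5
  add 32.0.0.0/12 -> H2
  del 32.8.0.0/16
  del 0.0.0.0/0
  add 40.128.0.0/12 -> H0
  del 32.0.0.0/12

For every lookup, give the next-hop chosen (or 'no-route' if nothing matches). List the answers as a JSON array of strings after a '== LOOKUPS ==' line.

Trace:
  add 28.196.113.248/32 -> H3 at depth 32
  add 16.123.0.0/16 -> H1 at depth 16
  add 16.123.75.0/24 -> H3 at depth 24
  add 32.8.0.0/16 -> H2 at depth 16
  Q 32.8.0.100: descend 0010000000001000 ; hops seen [H2] ; pick H2
  - 28.196.113.248/32 clear@32
  Q 16.123.75.170: descend 000100000111101101001011 ; hops seen [H1,H3] ; pick H3
  add 32.8.47.0/24 -> H3 at depth 24
  add 0.0.0.0/0 -> H4 at depth 0
  Q 32.8.47.5: descend 001000000000100000101111 ; hops seen [H4,H2,H3] ; pick H3
  add 32.0.0.0/12 -> H2 at depth 12
  - 32.8.0.0/16 clear@16
  - 0.0.0.0/0 clear@0
  add 40.128.0.0/12 -> H0 at depth 12
  - 32.0.0.0/12 clear@12

== LOOKUPS ==
["H2","H3","H3"]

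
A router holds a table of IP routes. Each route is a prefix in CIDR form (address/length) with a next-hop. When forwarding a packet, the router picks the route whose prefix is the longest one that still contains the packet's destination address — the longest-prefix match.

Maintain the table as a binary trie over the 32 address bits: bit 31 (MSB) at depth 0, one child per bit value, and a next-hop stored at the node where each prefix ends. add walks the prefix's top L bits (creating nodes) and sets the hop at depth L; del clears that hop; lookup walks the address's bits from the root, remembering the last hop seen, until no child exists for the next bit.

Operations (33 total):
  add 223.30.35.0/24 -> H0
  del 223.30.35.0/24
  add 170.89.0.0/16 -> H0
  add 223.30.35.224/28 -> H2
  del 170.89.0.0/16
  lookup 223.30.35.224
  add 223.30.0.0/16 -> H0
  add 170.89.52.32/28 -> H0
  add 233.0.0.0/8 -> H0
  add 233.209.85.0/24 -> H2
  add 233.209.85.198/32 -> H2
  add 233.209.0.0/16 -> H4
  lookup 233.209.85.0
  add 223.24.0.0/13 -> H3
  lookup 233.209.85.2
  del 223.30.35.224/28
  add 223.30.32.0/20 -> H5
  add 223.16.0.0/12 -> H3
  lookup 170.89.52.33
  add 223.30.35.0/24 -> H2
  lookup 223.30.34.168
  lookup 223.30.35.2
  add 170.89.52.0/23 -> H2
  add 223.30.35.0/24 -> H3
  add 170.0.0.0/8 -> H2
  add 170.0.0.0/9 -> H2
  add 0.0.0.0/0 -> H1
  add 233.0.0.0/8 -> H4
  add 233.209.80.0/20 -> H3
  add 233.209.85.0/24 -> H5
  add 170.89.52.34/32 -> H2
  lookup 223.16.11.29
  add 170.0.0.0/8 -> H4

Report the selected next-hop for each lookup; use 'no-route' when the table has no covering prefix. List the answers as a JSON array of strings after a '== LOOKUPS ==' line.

Process each operation:
  + 223.30.35.0/24 (H0) depth=24
  del 223.30.35.0/24 (clear depth 24)
  + 170.89.0.0/16 (H0) depth=16
  + 223.30.35.224/28 (H2) depth=28
  del 170.89.0.0/16 (clear depth 16)
  ? 223.30.35.224  path d0:-→d1:-→d2:-→d3:-→d4:-→d5:-→d6:-→d7:-→d8:-→d9:-→d10:-→d11:-→d12:-→d13:-→d14:-→d15:-→d16:-→d17:-→d18:-→d19:-→d20:-→d21:-→d22:-→d23:-→d24:-→d25:-→d26:-→d27:-→d28:H2  best=H2
  + 223.30.0.0/16 (H0) depth=16
  + 170.89.52.32/28 (H0) depth=28
  + 233.0.0.0/8 (H0) depth=8
  + 233.209.85.0/24 (H2) depth=24
  + 233.209.85.198/32 (H2) depth=32
  + 233.209.0.0/16 (H4) depth=16
  ? 233.209.85.0  path d0:-→d1:-→d2:-→d3:-→d4:-→d5:-→d6:-→d7:-→d8:H0→d9:-→d10:-→d11:-→d12:-→d13:-→d14:-→d15:-→d16:H4→d17:-→d18:-→d19:-→d20:-→d21:-→d22:-→d23:-→d24:H2  best=H2
  + 223.24.0.0/13 (H3) depth=13
  ? 233.209.85.2  path d0:-→d1:-→d2:-→d3:-→d4:-→d5:-→d6:-→d7:-→d8:H0→d9:-→d10:-→d11:-→d12:-→d13:-→d14:-→d15:-→d16:H4→d17:-→d18:-→d19:-→d20:-→d21:-→d22:-→d23:-→d24:H2  best=H2
  del 223.30.35.224/28 (clear depth 28)
  + 223.30.32.0/20 (H5) depth=20
  + 223.16.0.0/12 (H3) depth=12
  ? 170.89.52.33  path d0:-→d1:-→d2:-→d3:-→d4:-→d5:-→d6:-→d7:-→d8:-→d9:-→d10:-→d11:-→d12:-→d13:-→d14:-→d15:-→d16:-→d17:-→d18:-→d19:-→d20:-→d21:-→d22:-→d23:-→d24:-→d25:-→d26:-→d27:-→d28:H0  best=H0
  + 223.30.35.0/24 (H2) depth=24
  ? 223.30.34.168  path d0:-→d1:-→d2:-→d3:-→d4:-→d5:-→d6:-→d7:-→d8:-→d9:-→d10:-→d11:-→d12:H3→d13:H3→d14:-→d15:-→d16:H0→d17:-→d18:-→d19:-→d20:H5→d21:-→d22:-→d23:-  best=H5
  ? 223.30.35.2  path d0:-→d1:-→d2:-→d3:-→d4:-→d5:-→d6:-→d7:-→d8:-→d9:-→d10:-→d11:-→d12:H3→d13:H3→d14:-→d15:-→d16:H0→d17:-→d18:-→d19:-→d20:H5→d21:-→d22:-→d23:-→d24:H2  best=H2
  + 170.89.52.0/23 (H2) depth=23
  + 223.30.35.0/24 (H3) depth=24
  + 170.0.0.0/8 (H2) depth=8
  + 170.0.0.0/9 (H2) depth=9
  + 0.0.0.0/0 (H1) depth=0
  + 233.0.0.0/8 (H4) depth=8
  + 233.209.80.0/20 (H3) depth=20
  + 233.209.85.0/24 (H5) depth=24
  + 170.89.52.34/32 (H2) depth=32
  ? 223.16.11.29  path d0:H1→d1:-→d2:-→d3:-→d4:-→d5:-→d6:-→d7:-→d8:-→d9:-→d10:-→d11:-→d12:H3  best=H3
  + 170.0.0.0/8 (H4) depth=8

== LOOKUPS ==
["H2","H2","H2","H0","H5","H2","H3"]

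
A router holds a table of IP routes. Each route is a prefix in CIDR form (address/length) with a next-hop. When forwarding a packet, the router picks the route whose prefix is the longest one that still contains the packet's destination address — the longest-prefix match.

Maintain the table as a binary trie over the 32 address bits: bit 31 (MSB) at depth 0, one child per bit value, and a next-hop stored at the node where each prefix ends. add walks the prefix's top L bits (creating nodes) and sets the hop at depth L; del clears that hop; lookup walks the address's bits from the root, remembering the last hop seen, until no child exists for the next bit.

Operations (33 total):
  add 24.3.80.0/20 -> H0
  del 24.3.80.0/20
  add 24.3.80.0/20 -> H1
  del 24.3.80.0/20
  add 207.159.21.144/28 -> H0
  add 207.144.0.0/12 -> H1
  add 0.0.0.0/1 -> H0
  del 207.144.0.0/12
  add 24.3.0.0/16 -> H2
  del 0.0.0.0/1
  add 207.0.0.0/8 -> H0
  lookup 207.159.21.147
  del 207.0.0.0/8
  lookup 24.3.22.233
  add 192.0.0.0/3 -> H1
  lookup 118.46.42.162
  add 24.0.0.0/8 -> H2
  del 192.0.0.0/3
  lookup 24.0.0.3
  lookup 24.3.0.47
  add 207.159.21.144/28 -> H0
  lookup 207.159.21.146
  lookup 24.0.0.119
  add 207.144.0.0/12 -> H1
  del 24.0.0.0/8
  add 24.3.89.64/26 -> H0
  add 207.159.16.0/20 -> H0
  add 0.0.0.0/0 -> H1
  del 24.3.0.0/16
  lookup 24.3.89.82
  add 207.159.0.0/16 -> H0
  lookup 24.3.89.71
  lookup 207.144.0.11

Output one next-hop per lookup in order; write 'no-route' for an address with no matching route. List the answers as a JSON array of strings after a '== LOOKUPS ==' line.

Apply in order:
  + 24.3.80.0/20 (H0) depth=20
  del 24.3.80.0/20 (clear depth 20)
  + 24.3.80.0/20 (H1) depth=20
  del 24.3.80.0/20 (clear depth 20)
  + 207.159.21.144/28 (H0) depth=28
  + 207.144.0.0/12 (H1) depth=12
  + 0.0.0.0/1 (H0) depth=1
  del 207.144.0.0/12 (clear depth 12)
  + 24.3.0.0/16 (H2) depth=16
  del 0.0.0.0/1 (clear depth 1)
  + 207.0.0.0/8 (H0) depth=8
  Q 207.159.21.147: descend 1100111110011111000101011001 ; hops seen [H0,H0] ; pick H0
  del 207.0.0.0/8 (clear depth 8)
  Q 24.3.22.233: descend 00011000000000110 ; hops seen [H2] ; pick H2
  + 192.0.0.0/3 (H1) depth=3
  Q 118.46.42.162: descend 0 ; hops seen [∅] ; pick no-route
  + 24.0.0.0/8 (H2) depth=8
  del 192.0.0.0/3 (clear depth 3)
  Q 24.0.0.3: descend 00011000000000 ; hops seen [H2] ; pick H2
  Q 24.3.0.47: descend 00011000000000110 ; hops seen [H2,H2] ; pick H2
  + 207.159.21.144/28 (H0) depth=28
  Q 207.159.21.146: descend 1100111110011111000101011001 ; hops seen [H0] ; pick H0
  Q 24.0.0.119: descend 00011000000000 ; hops seen [H2] ; pick H2
  + 207.144.0.0/12 (H1) depth=12
  del 24.0.0.0/8 (clear depth 8)
  + 24.3.89.64/26 (H0) depth=26
  + 207.159.16.0/20 (H0) depth=20
  + 0.0.0.0/0 (H1) depth=0
  del 24.3.0.0/16 (clear depth 16)
  Q 24.3.89.82: descend 00011000000000110101100101 ; hops seen [H1,H0] ; pick H0
  + 207.159.0.0/16 (H0) depth=16
  Q 24.3.89.71: descend 00011000000000110101100101 ; hops seen [H1,H0] ; pick H0
  Q 207.144.0.11: descend 110011111001 ; hops seen [H1,H1] ; pick H1

== LOOKUPS ==
["H0","H2","no-route","H2","H2","H0","H2","H0","H0","H1"]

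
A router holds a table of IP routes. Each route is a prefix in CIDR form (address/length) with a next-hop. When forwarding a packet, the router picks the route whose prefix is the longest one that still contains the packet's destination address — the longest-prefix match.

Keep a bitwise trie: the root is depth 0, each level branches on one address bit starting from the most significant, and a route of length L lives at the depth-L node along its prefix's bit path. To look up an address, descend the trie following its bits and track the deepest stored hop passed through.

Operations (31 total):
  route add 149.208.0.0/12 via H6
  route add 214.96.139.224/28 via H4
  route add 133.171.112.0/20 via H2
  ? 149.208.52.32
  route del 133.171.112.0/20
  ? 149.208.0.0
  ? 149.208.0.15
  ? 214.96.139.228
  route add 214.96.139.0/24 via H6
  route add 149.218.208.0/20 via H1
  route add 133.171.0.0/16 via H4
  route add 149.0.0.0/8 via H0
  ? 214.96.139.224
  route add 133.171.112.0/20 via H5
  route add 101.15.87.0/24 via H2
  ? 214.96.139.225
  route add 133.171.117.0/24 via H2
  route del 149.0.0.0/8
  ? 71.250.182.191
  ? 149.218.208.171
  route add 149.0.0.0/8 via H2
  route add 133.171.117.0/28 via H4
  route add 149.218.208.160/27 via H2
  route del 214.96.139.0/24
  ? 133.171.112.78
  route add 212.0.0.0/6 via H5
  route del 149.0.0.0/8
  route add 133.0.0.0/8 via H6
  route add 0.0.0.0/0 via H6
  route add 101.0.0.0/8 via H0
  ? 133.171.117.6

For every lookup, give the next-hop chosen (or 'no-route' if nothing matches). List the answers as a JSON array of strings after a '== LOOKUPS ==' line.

Process each operation:
  + 149.208.0.0/12 (H6) depth=12
  + 214.96.139.224/28 (H4) depth=28
  + 133.171.112.0/20 (H2) depth=20
  ? 149.208.52.32  path d0:-→d1:-→d2:-→d3:-→d4:-→d5:-→d6:-→d7:-→d8:-→d9:-→d10:-→d11:-→d12:H6  best=H6
  del 133.171.112.0/20 (clear depth 20)
  ? 149.208.0.0  path d0:-→d1:-→d2:-→d3:-→d4:-→d5:-→d6:-→d7:-→d8:-→d9:-→d10:-→d11:-→d12:H6  best=H6
  ? 149.208.0.15  path d0:-→d1:-→d2:-→d3:-→d4:-→d5:-→d6:-→d7:-→d8:-→d9:-→d10:-→d11:-→d12:H6  best=H6
  ? 214.96.139.228  path d0:-→d1:-→d2:-→d3:-→d4:-→d5:-→d6:-→d7:-→d8:-→d9:-→d10:-→d11:-→d12:-→d13:-→d14:-→d15:-→d16:-→d17:-→d18:-→d19:-→d20:-→d21:-→d22:-→d23:-→d24:-→d25:-→d26:-→d27:-→d28:H4  best=H4
  + 214.96.139.0/24 (H6) depth=24
  + 149.218.208.0/20 (H1) depth=20
  + 133.171.0.0/16 (H4) depth=16
  + 149.0.0.0/8 (H0) depth=8
  ? 214.96.139.224  path d0:-→d1:-→d2:-→d3:-→d4:-→d5:-→d6:-→d7:-→d8:-→d9:-→d10:-→d11:-→d12:-→d13:-→d14:-→d15:-→d16:-→d17:-→d18:-→d19:-→d20:-→d21:-→d22:-→d23:-→d24:H6→d25:-→d26:-→d27:-→d28:H4  best=H4
  + 133.171.112.0/20 (H5) depth=20
  + 101.15.87.0/24 (H2) depth=24
  ? 214.96.139.225  path d0:-→d1:-→d2:-→d3:-→d4:-→d5:-→d6:-→d7:-→d8:-→d9:-→d10:-→d11:-→d12:-→d13:-→d14:-→d15:-→d16:-→d17:-→d18:-→d19:-→d20:-→d21:-→d22:-→d23:-→d24:H6→d25:-→d26:-→d27:-→d28:H4  best=H4
  + 133.171.117.0/24 (H2) depth=24
  del 149.0.0.0/8 (clear depth 8)
  ? 71.250.182.191  path d0:-→d1:-→d2:-  best=no-route
  ? 149.218.208.171  path d0:-→d1:-→d2:-→d3:-→d4:-→d5:-→d6:-→d7:-→d8:-→d9:-→d10:-→d11:-→d12:H6→d13:-→d14:-→d15:-→d16:-→d17:-→d18:-→d19:-→d20:H1  best=H1
  + 149.0.0.0/8 (H2) depth=8
  + 133.171.117.0/28 (H4) depth=28
  + 149.218.208.160/27 (H2) depth=27
  del 214.96.139.0/24 (clear depth 24)
  ? 133.171.112.78  path d0:-→d1:-→d2:-→d3:-→d4:-→d5:-→d6:-→d7:-→d8:-→d9:-→d10:-→d11:-→d12:-→d13:-→d14:-→d15:-→d16:H4→d17:-→d18:-→d19:-→d20:H5→d21:-  best=H5
  + 212.0.0.0/6 (H5) depth=6
  del 149.0.0.0/8 (clear depth 8)
  + 133.0.0.0/8 (H6) depth=8
  + 0.0.0.0/0 (H6) depth=0
  + 101.0.0.0/8 (H0) depth=8
  ? 133.171.117.6  path d0:H6→d1:-→d2:-→d3:-→d4:-→d5:-→d6:-→d7:-→d8:H6→d9:-→d10:-→d11:-→d12:-→d13:-→d14:-→d15:-→d16:H4→d17:-→d18:-→d19:-→d20:H5→d21:-→d22:-→d23:-→d24:H2→d25:-→d26:-→d27:-→d28:H4  best=H4

== LOOKUPS ==
["H6","H6","H6","H4","H4","H4","no-route","H1","H5","H4"]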